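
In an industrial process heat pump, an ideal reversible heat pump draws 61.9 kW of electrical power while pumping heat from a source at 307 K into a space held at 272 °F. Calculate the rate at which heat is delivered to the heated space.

T_H = 272 °F → (272 − 32) × 5/9 = 133.33 °C = 406.48 K.
COP_HP = T_H/(T_H − T_C) = 406.48/99.48 = 4.0859.
Q_H = COP_HP · W = 4.0859 × 61.9 = 252.9 kW.

Q̇_H ≈ 252.9 kW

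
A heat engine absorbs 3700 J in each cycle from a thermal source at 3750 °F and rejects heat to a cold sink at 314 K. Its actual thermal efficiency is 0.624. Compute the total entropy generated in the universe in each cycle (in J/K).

T_H = 3750 °F → (3750 − 32) × 5/9 = 2065.56 °C = 2338.71 K.
W = η·Q_H = 0.624 × 3700 = 2309 J, so Q_C = Q_H − W = 1391 J.
The hot reservoir loses entropy Q_H/T_H = 3700/2338.71 = 1.582 J/K; the cold reservoir gains Q_C/T_C = 1391/314.00 = 4.431 J/K.
ΔS_univ = −Q_H/T_H + Q_C/T_C = 2.85 J/K (> 0, since η = 0.624 < η_Carnot = 0.866).

ΔS_univ ≈ 2.85 J/K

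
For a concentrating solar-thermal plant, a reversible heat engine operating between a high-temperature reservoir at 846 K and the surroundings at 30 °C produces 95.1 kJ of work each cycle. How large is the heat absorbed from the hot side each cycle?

T_C = 30 °C → 30 + 273.15 = 303.15 K.
The Carnot efficiency is η = 1 − T_C/T_H = 1 − 303.15/846.00 = 0.6417.
Q_H = W/η = 95.1/0.6417 = 148 kJ.

Q_H ≈ 148 kJ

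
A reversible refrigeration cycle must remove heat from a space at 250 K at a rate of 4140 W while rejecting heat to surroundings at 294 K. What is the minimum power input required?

Ẇ_in ≈ 728.6 W

For a reversible refrigerator, COP_R = T_C/(T_H − T_C) = 250.00/44.00 = 5.6818.
W = Q_C/COP_R = 4140/5.6818 = 728.6 W.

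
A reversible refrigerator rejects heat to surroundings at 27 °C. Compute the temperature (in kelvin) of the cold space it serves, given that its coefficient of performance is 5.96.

T_H = 27 °C → 27 + 273.15 = 300.15 K.
COP_R = T_C/(T_H − T_C) ⇒ T_C = T_H·COP_R/(1 + COP_R) = 300.15 × 5.96/(1 + 5.96) = 257 K.

T_C ≈ 257 K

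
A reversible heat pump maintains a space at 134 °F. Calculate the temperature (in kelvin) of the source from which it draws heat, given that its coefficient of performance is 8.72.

T_H = 134 °F → (134 − 32) × 5/9 = 56.67 °C = 329.82 K.
COP_HP = T_H/(T_H − T_C) ⇒ T_C = T_H·(COP_HP − 1)/COP_HP = 329.82 × (8.72 − 1)/8.72 = 292.0 K.

T_C ≈ 292.0 K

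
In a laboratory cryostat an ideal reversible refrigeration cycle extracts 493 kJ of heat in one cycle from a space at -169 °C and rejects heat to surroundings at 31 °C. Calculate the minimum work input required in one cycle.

W_in ≈ 947 kJ

T_H = 31 °C → 31 + 273.15 = 304.15 K.
T_C = -169 °C → -169 + 273.15 = 104.15 K.
COP_R = T_C/(T_H − T_C) = 104.15/200.00 = 0.5207.
W = Q_C/COP_R = 493/0.5207 = 947 kJ.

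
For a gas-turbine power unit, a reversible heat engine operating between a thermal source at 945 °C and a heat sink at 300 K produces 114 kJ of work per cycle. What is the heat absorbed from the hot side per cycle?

T_H = 945 °C → 945 + 273.15 = 1218.15 K.
η_rev = 1 − T_C/T_H = 1 − 300.00/1218.15 = 0.7537.
Q_H = W/η = 114/0.7537 = 151 kJ.

Q_H ≈ 151 kJ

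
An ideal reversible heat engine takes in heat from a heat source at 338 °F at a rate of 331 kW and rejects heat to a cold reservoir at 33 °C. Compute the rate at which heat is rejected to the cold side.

Q̇_C ≈ 229 kW

T_H = 338 °F → (338 − 32) × 5/9 = 170.00 °C = 443.15 K.
T_C = 33 °C → 33 + 273.15 = 306.15 K.
For a reversible engine, η = 1 − T_C/T_H = 1 − 306.15/443.15 = 0.3092.
For a reversible cycle Q_C/Q_H = T_C/T_H, so Q_C = 331 × 306.15/443.15 = 229 kW.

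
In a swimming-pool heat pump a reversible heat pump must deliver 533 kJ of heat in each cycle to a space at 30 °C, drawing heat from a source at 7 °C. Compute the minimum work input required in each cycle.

W_in ≈ 40.44 kJ

T_H = 30 °C → 30 + 273.15 = 303.15 K.
T_C = 7 °C → 7 + 273.15 = 280.15 K.
For a reversible heat pump, COP_HP = T_H/(T_H − T_C) = 303.15/23.00 = 13.1804.
W = Q_H/COP_HP = 533/13.1804 = 40.44 kJ.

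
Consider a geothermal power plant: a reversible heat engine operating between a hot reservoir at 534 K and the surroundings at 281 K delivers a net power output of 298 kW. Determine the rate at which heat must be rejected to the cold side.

Q̇_C ≈ 331 kW

For a reversible engine, η = 1 − T_C/T_H = 1 − 281.00/534.00 = 0.4738.
Since Q_C/Q_H = T_C/T_H and Q_H = W/η, Q_C = W·T_C/(T_H − T_C) = 298 × 281.00/253.00 = 331 kW.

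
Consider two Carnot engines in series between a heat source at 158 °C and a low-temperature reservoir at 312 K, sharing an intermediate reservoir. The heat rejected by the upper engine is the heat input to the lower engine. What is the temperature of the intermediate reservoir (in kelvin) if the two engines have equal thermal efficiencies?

T_H = 158 °C → 158 + 273.15 = 431.15 K.
Equal efficiencies require 1 − T_m/T_H = 1 − T_C/T_m, i.e. T_m/T_H = T_C/T_m, so T_m = √(T_H·T_C) = √(431.15 × 312.00) = 366.8 K.

T_m ≈ 366.8 K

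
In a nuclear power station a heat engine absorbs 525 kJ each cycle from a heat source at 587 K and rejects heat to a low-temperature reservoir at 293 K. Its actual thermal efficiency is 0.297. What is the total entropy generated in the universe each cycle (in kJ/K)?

ΔS_univ ≈ 0.365 kJ/K

W = η·Q_H = 0.297 × 525 = 155.9 kJ, so Q_C = Q_H − W = 369.1 kJ.
The hot reservoir loses entropy Q_H/T_H = 525/587.00 = 0.8944 kJ/K; the cold reservoir gains Q_C/T_C = 369.1/293.00 = 1.260 kJ/K.
ΔS_univ = −Q_H/T_H + Q_C/T_C = 0.365 kJ/K (> 0, since η = 0.297 < η_Carnot = 0.501).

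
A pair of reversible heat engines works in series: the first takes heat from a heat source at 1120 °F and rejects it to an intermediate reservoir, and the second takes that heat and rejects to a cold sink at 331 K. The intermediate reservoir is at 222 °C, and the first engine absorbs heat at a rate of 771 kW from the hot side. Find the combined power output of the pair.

Ẇ_total ≈ 480.2 kW

T_H = 1120 °F → (1120 − 32) × 5/9 = 604.44 °C = 877.59 K.
Two reversible stages in series are equivalent to a single Carnot engine between T_H and T_C, so η_total = 1 − T_C/T_H = 1 − 331.00/877.59 = 0.6228.
W_total = η_total · Q_H = 0.6228 × 771 = 480.2 kW.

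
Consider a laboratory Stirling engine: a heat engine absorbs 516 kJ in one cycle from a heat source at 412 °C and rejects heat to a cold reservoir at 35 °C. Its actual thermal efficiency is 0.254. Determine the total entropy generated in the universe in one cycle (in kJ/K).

T_H = 412 °C → 412 + 273.15 = 685.15 K.
T_C = 35 °C → 35 + 273.15 = 308.15 K.
W = η·Q_H = 0.254 × 516 = 131.1 kJ, so Q_C = Q_H − W = 384.9 kJ.
The hot reservoir loses entropy Q_H/T_H = 516/685.15 = 0.7531 kJ/K; the cold reservoir gains Q_C/T_C = 384.9/308.15 = 1.249 kJ/K.
ΔS_univ = −Q_H/T_H + Q_C/T_C = 0.496 kJ/K (> 0, since η = 0.254 < η_Carnot = 0.550).

ΔS_univ ≈ 0.496 kJ/K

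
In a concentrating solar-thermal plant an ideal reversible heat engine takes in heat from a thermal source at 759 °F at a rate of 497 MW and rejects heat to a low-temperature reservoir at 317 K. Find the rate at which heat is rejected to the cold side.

Q̇_C ≈ 233 MW

T_H = 759 °F → (759 − 32) × 5/9 = 403.89 °C = 677.04 K.
The Carnot efficiency is η = 1 − T_C/T_H = 1 − 317.00/677.04 = 0.5318.
For a reversible cycle Q_C/Q_H = T_C/T_H, so Q_C = 497 × 317.00/677.04 = 233 MW.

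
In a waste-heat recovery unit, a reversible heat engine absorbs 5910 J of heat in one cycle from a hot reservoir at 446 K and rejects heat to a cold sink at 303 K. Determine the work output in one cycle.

η_rev = 1 − T_C/T_H = 1 − 303.00/446.00 = 0.3206.
W = η·Q_H = 0.3206 × 5910 = 1890 J.

W ≈ 1890 J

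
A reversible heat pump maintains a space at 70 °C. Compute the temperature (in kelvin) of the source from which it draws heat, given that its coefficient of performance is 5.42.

T_C ≈ 280 K

T_H = 70 °C → 70 + 273.15 = 343.15 K.
COP_HP = T_H/(T_H − T_C) ⇒ T_C = T_H·(COP_HP − 1)/COP_HP = 343.15 × (5.42 − 1)/5.42 = 280 K.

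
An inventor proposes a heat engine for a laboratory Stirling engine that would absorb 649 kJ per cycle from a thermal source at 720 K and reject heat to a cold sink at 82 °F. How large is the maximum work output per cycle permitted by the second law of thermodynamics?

W_max ≈ 377.7 kJ

T_C = 82 °F → (82 − 32) × 5/9 = 27.78 °C = 300.93 K.
No engine can exceed the Carnot limit: η_max = 1 − T_C/T_H = 1 − 300.93/720.00 = 0.5820.
W_max = η_max · Q_H = 0.5820 × 649 = 377.7 kJ.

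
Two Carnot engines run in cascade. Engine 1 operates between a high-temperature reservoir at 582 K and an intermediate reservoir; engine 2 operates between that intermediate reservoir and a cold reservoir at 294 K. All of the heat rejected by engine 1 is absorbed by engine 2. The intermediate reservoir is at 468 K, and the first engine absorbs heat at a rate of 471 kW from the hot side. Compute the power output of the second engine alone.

Heat entering the second stage: Q_m = Q_H·(T_m/T_H) = 471 × 468.00/582.00 = 379 kW.
Second-stage efficiency η₂ = 1 − T_C/T_m = 1 − 294.00/468.00 = 0.3718, so W₂ = η₂·Q_m = 141 kW.

Ẇ₂ ≈ 141 kW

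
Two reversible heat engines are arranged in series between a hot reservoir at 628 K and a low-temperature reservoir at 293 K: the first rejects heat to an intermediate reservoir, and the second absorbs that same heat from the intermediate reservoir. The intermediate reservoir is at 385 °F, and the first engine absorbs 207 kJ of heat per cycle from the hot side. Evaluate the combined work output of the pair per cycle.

W_total ≈ 110 kJ

Two reversible stages in series are equivalent to a single Carnot engine between T_H and T_C, so η_total = 1 − T_C/T_H = 1 − 293.00/628.00 = 0.5334.
W_total = η_total · Q_H = 0.5334 × 207 = 110 kJ.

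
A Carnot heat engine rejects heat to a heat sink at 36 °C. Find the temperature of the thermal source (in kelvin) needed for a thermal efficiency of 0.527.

T_H ≈ 654 K

T_C = 36 °C → 36 + 273.15 = 309.15 K.
From η = 1 − T_C/T_H, solving for T_H gives T_H = T_C/(1 − η) = 309.15/(1 − 0.527) = 654 K.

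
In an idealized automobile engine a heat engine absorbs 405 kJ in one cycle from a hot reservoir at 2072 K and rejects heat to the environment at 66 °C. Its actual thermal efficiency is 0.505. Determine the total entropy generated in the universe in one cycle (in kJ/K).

ΔS_univ ≈ 0.396 kJ/K

T_C = 66 °C → 66 + 273.15 = 339.15 K.
W = η·Q_H = 0.505 × 405 = 204.5 kJ, so Q_C = Q_H − W = 200.5 kJ.
Reservoir entropy changes: ΔS_H = −Q_H/T_H = −405/2072.00 = -0.1955 kJ/K and ΔS_C = +Q_C/T_C = 200.5/339.15 = 0.5911 kJ/K.
ΔS_univ = −Q_H/T_H + Q_C/T_C = 0.396 kJ/K (> 0, since η = 0.505 < η_Carnot = 0.836).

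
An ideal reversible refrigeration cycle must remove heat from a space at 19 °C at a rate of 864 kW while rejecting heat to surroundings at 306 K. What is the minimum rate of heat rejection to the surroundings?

Q̇_H ≈ 905.0 kW

T_C = 19 °C → 19 + 273.15 = 292.15 K.
For a reversible cycle Q_H/Q_C = T_H/T_C, so Q_H = Q_C·T_H/T_C = 864 × 306.00/292.15 = 905.0 kW.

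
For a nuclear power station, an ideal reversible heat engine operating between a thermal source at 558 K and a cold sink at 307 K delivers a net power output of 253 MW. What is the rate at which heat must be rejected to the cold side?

Q̇_C ≈ 309.4 MW

For a reversible engine, η = 1 − T_C/T_H = 1 − 307.00/558.00 = 0.4498.
Since Q_C/Q_H = T_C/T_H and Q_H = W/η, Q_C = W·T_C/(T_H − T_C) = 253 × 307.00/251.00 = 309.4 MW.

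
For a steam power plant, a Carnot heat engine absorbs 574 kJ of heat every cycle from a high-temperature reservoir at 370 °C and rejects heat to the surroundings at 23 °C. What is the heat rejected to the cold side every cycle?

Q_C ≈ 264 kJ

T_H = 370 °C → 370 + 273.15 = 643.15 K.
T_C = 23 °C → 23 + 273.15 = 296.15 K.
The Carnot efficiency is η = 1 − T_C/T_H = 1 − 296.15/643.15 = 0.5395.
For a reversible cycle Q_C/Q_H = T_C/T_H, so Q_C = 574 × 296.15/643.15 = 264 kJ.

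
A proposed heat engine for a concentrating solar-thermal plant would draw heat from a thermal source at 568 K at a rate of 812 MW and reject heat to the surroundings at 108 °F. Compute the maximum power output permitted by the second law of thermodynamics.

T_C = 108 °F → (108 − 32) × 5/9 = 42.22 °C = 315.37 K.
No engine can exceed the Carnot limit: η_max = 1 − T_C/T_H = 1 − 315.37/568.00 = 0.4448.
W_max = η_max · Q_H = 0.4448 × 812 = 361.2 MW.

Ẇ_max ≈ 361.2 MW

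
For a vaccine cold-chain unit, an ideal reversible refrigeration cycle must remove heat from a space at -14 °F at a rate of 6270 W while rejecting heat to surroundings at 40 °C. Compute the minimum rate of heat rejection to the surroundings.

T_H = 40 °C → 40 + 273.15 = 313.15 K.
T_C = -14 °F → (-14 − 32) × 5/9 = -25.56 °C = 247.59 K.
For a reversible cycle Q_H/Q_C = T_H/T_C, so Q_H = Q_C·T_H/T_C = 6270 × 313.15/247.59 = 7930 W.

Q̇_H ≈ 7930 W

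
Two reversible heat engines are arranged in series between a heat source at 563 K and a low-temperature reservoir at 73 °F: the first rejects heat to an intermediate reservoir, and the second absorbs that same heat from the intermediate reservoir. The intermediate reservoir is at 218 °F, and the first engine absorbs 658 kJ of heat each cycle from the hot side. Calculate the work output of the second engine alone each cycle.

W₂ ≈ 94.15 kJ

T_C = 73 °F → (73 − 32) × 5/9 = 22.78 °C = 295.93 K.
T_m = 218 °F → (218 − 32) × 5/9 = 103.33 °C = 376.48 K.
Heat entering the second stage: Q_m = Q_H·(T_m/T_H) = 658 × 376.48/563.00 = 440.0 kJ.
Second-stage efficiency η₂ = 1 − T_C/T_m = 1 − 295.93/376.48 = 0.2140, so W₂ = η₂·Q_m = 94.15 kJ.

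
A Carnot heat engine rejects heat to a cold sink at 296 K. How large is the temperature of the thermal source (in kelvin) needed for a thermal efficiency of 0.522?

T_H ≈ 619 K

From η = 1 − T_C/T_H, solving for T_H gives T_H = T_C/(1 − η) = 296.00/(1 − 0.522) = 619 K.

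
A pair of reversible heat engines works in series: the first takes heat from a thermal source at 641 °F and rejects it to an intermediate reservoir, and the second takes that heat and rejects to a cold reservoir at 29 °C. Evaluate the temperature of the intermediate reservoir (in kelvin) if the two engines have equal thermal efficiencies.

T_m ≈ 430 K

T_H = 641 °F → (641 − 32) × 5/9 = 338.33 °C = 611.48 K.
T_C = 29 °C → 29 + 273.15 = 302.15 K.
Equal efficiencies require 1 − T_m/T_H = 1 − T_C/T_m, i.e. T_m/T_H = T_C/T_m, so T_m = √(T_H·T_C) = √(611.48 × 302.15) = 430 K.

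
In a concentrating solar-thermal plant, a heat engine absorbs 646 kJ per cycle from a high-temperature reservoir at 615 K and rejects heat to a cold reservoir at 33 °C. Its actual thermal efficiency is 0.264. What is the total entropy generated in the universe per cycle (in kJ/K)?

T_C = 33 °C → 33 + 273.15 = 306.15 K.
W = η·Q_H = 0.264 × 646 = 170.5 kJ, so Q_C = Q_H − W = 475.5 kJ.
The hot reservoir loses entropy Q_H/T_H = 646/615.00 = 1.050 kJ/K; the cold reservoir gains Q_C/T_C = 475.5/306.15 = 1.553 kJ/K.
ΔS_univ = −Q_H/T_H + Q_C/T_C = 0.5026 kJ/K (> 0, since η = 0.264 < η_Carnot = 0.502).

ΔS_univ ≈ 0.5026 kJ/K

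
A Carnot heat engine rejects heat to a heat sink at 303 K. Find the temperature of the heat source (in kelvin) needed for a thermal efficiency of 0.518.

From η = 1 − T_C/T_H, solving for T_H gives T_H = T_C/(1 − η) = 303.00/(1 − 0.518) = 629 K.

T_H ≈ 629 K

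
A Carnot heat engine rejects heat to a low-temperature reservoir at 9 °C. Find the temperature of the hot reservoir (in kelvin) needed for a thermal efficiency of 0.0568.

T_C = 9 °C → 9 + 273.15 = 282.15 K.
From η = 1 − T_C/T_H, solving for T_H gives T_H = T_C/(1 − η) = 282.15/(1 − 0.0568) = 299 K.

T_H ≈ 299 K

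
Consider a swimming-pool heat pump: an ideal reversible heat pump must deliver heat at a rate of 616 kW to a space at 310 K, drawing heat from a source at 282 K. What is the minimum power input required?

Ẇ_in ≈ 55.64 kW

For a reversible heat pump, COP_HP = T_H/(T_H − T_C) = 310.00/28.00 = 11.0714.
W = Q_H/COP_HP = 616/11.0714 = 55.64 kW.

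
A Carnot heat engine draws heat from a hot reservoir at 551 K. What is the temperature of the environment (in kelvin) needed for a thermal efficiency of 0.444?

From η = 1 − T_C/T_H, T_C = T_H·(1 − η) = 551.00 × (1 − 0.444) = 306 K.

T_C ≈ 306 K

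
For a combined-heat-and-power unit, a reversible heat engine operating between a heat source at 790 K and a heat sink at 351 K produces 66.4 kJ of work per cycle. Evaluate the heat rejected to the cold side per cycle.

Q_C ≈ 53.1 kJ

η_rev = 1 − T_C/T_H = 1 − 351.00/790.00 = 0.5557.
Since Q_C/Q_H = T_C/T_H and Q_H = W/η, Q_C = W·T_C/(T_H − T_C) = 66.4 × 351.00/439.00 = 53.1 kJ.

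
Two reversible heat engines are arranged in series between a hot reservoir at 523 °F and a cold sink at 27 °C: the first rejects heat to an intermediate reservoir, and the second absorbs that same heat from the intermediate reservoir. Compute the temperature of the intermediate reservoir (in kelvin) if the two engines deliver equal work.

T_H = 523 °F → (523 − 32) × 5/9 = 272.78 °C = 545.93 K.
T_C = 27 °C → 27 + 273.15 = 300.15 K.
For reversible stages Q_m = Q_H·(T_m/T_H). Setting W₁ = Q_H(1 − T_m/T_H) equal to W₂ = Q_m(1 − T_C/T_m) = Q_H·(T_m − T_C)/T_H gives T_H − T_m = T_m − T_C, so T_m = (T_H + T_C)/2 = (545.93 + 300.15)/2 = 423.0 K.

T_m ≈ 423.0 K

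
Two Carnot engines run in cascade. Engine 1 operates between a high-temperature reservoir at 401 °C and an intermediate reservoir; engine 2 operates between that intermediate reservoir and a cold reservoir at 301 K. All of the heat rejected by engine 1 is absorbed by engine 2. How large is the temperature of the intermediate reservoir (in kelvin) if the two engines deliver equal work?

T_m ≈ 487.6 K

T_H = 401 °C → 401 + 273.15 = 674.15 K.
For reversible stages Q_m = Q_H·(T_m/T_H). Setting W₁ = Q_H(1 − T_m/T_H) equal to W₂ = Q_m(1 − T_C/T_m) = Q_H·(T_m − T_C)/T_H gives T_H − T_m = T_m − T_C, so T_m = (T_H + T_C)/2 = (674.15 + 301.00)/2 = 487.6 K.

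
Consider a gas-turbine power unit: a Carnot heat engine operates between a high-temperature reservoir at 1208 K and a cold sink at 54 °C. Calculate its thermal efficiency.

T_C = 54 °C → 54 + 273.15 = 327.15 K.
η_rev = 1 − T_C/T_H = 1 − 327.15/1208.00 = 0.7292.

η ≈ 0.7292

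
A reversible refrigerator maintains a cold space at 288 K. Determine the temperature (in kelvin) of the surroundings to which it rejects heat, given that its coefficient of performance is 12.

T_H ≈ 312 K

COP_R = T_C/(T_H − T_C) ⇒ T_H = T_C·(1 + 1/COP_R) = 288.00 × (1 + 1/12) = 312 K.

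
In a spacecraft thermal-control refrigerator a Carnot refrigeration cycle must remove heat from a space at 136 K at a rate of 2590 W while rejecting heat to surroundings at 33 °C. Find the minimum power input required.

Ẇ_in ≈ 3240 W

T_H = 33 °C → 33 + 273.15 = 306.15 K.
The reversible coefficient of performance is COP_R = T_C/(T_H − T_C) = 136.00/170.15 = 0.7993.
W = Q_C/COP_R = 2590/0.7993 = 3240 W.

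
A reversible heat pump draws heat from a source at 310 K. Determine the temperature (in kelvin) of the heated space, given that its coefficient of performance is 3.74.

T_H ≈ 423.1 K

COP_HP = T_H/(T_H − T_C) ⇒ T_H = T_C·COP_HP/(COP_HP − 1) = 310.00 × 3.74/(3.74 − 1) = 423.1 K.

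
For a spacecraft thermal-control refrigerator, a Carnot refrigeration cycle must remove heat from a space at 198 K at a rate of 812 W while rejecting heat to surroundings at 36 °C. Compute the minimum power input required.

Ẇ_in ≈ 456 W

T_H = 36 °C → 36 + 273.15 = 309.15 K.
The reversible coefficient of performance is COP_R = T_C/(T_H − T_C) = 198.00/111.15 = 1.7814.
W = Q_C/COP_R = 812/1.7814 = 456 W.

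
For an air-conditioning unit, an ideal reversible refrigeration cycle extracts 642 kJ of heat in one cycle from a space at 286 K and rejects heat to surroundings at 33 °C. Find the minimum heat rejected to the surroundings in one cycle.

T_H = 33 °C → 33 + 273.15 = 306.15 K.
For a reversible cycle Q_H/Q_C = T_H/T_C, so Q_H = Q_C·T_H/T_C = 642 × 306.15/286.00 = 687 kJ.

Q_H ≈ 687 kJ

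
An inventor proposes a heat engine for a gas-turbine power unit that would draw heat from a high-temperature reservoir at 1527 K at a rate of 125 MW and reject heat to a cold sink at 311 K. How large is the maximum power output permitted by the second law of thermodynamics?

Ẇ_max ≈ 99.54 MW

No engine can exceed the Carnot limit: η_max = 1 − T_C/T_H = 1 − 311.00/1527.00 = 0.7963.
W_max = η_max · Q_H = 0.7963 × 125 = 99.54 MW.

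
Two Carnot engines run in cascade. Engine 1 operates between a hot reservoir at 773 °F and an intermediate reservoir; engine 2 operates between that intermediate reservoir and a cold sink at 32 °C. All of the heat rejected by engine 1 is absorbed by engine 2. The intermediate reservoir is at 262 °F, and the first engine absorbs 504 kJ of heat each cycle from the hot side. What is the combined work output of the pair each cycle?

W_total ≈ 279 kJ

T_H = 773 °F → (773 − 32) × 5/9 = 411.67 °C = 684.82 K.
T_C = 32 °C → 32 + 273.15 = 305.15 K.
Two reversible stages in series are equivalent to a single Carnot engine between T_H and T_C, so η_total = 1 − T_C/T_H = 1 − 305.15/684.82 = 0.5544.
W_total = η_total · Q_H = 0.5544 × 504 = 279 kJ.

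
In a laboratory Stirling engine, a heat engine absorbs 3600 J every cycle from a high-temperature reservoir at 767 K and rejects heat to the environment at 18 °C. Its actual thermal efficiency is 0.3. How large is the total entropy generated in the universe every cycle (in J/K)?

T_C = 18 °C → 18 + 273.15 = 291.15 K.
W = η·Q_H = 0.3 × 3600 = 1080 J, so Q_C = Q_H − W = 2520 J.
The hot reservoir loses entropy Q_H/T_H = 3600/767.00 = 4.694 J/K; the cold reservoir gains Q_C/T_C = 2520/291.15 = 8.655 J/K.
ΔS_univ = −Q_H/T_H + Q_C/T_C = 3.962 J/K (> 0, since η = 0.3 < η_Carnot = 0.620).

ΔS_univ ≈ 3.962 J/K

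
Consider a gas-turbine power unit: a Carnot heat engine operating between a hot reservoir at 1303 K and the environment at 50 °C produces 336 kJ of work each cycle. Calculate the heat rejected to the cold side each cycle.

T_C = 50 °C → 50 + 273.15 = 323.15 K.
The Carnot efficiency is η = 1 − T_C/T_H = 1 − 323.15/1303.00 = 0.7520.
Since Q_C/Q_H = T_C/T_H and Q_H = W/η, Q_C = W·T_C/(T_H − T_C) = 336 × 323.15/979.85 = 111 kJ.

Q_C ≈ 111 kJ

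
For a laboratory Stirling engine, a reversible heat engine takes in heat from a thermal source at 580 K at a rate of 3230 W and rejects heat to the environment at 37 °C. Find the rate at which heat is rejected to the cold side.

Q̇_C ≈ 1730 W

T_C = 37 °C → 37 + 273.15 = 310.15 K.
Since the cycle is reversible, η = 1 − T_C/T_H = 1 − 310.15/580.00 = 0.4653.
For a reversible cycle Q_C/Q_H = T_C/T_H, so Q_C = 3230 × 310.15/580.00 = 1730 W.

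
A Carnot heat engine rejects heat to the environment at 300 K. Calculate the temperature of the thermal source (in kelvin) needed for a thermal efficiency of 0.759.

From η = 1 − T_C/T_H, solving for T_H gives T_H = T_C/(1 − η) = 300.00/(1 − 0.759) = 1240 K.

T_H ≈ 1240 K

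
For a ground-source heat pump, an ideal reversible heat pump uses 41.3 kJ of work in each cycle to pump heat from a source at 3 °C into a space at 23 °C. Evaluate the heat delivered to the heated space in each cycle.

Q_H ≈ 612 kJ

T_H = 23 °C → 23 + 273.15 = 296.15 K.
T_C = 3 °C → 3 + 273.15 = 276.15 K.
COP_HP = T_H/(T_H − T_C) = 296.15/20.00 = 14.8075.
Q_H = COP_HP · W = 14.8075 × 41.3 = 612 kJ.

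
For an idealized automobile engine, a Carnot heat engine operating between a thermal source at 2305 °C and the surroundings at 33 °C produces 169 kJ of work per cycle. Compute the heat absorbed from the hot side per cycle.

T_H = 2305 °C → 2305 + 273.15 = 2578.15 K.
T_C = 33 °C → 33 + 273.15 = 306.15 K.
η_rev = 1 − T_C/T_H = 1 − 306.15/2578.15 = 0.8813.
Q_H = W/η = 169/0.8813 = 192 kJ.

Q_H ≈ 192 kJ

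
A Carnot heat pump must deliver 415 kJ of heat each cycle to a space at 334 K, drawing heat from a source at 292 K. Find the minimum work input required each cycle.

W_in ≈ 52.19 kJ

Reversible heating COP: COP_HP = T_H/(T_H − T_C) = 334.00/42.00 = 7.9524.
W = Q_H/COP_HP = 415/7.9524 = 52.19 kJ.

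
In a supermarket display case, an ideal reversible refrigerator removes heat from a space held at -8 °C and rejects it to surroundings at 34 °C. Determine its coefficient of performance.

T_H = 34 °C → 34 + 273.15 = 307.15 K.
T_C = -8 °C → -8 + 273.15 = 265.15 K.
COP_R = T_C/(T_H − T_C) = 265.15/(307.15 − 265.15) = 6.31.

COP_R ≈ 6.31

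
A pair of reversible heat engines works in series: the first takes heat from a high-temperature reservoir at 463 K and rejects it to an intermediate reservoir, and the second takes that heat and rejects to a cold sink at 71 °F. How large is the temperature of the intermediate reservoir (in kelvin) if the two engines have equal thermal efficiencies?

T_m ≈ 369.5 K

T_C = 71 °F → (71 − 32) × 5/9 = 21.67 °C = 294.82 K.
Equal efficiencies require 1 − T_m/T_H = 1 − T_C/T_m, i.e. T_m/T_H = T_C/T_m, so T_m = √(T_H·T_C) = √(463.00 × 294.82) = 369.5 K.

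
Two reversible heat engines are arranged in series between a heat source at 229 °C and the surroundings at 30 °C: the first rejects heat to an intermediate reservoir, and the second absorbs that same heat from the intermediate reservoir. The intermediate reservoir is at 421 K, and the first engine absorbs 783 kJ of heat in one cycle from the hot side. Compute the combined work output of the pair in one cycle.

T_H = 229 °C → 229 + 273.15 = 502.15 K.
T_C = 30 °C → 30 + 273.15 = 303.15 K.
Two reversible stages in series are equivalent to a single Carnot engine between T_H and T_C, so η_total = 1 − T_C/T_H = 1 − 303.15/502.15 = 0.3963.
W_total = η_total · Q_H = 0.3963 × 783 = 310 kJ.

W_total ≈ 310 kJ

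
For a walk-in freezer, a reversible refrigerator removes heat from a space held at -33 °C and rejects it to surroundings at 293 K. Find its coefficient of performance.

T_C = -33 °C → -33 + 273.15 = 240.15 K.
Carnot COP: COP_R = T_C/(T_H − T_C) = 240.15/(293.00 − 240.15) = 4.54.

COP_R ≈ 4.54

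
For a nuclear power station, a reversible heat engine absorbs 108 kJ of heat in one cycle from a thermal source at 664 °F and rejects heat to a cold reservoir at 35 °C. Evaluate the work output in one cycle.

W ≈ 54.69 kJ

T_H = 664 °F → (664 − 32) × 5/9 = 351.11 °C = 624.26 K.
T_C = 35 °C → 35 + 273.15 = 308.15 K.
η_rev = 1 − T_C/T_H = 1 − 308.15/624.26 = 0.5064.
W = η·Q_H = 0.5064 × 108 = 54.69 kJ.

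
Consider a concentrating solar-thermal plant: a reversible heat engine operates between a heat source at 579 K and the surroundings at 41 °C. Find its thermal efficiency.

T_C = 41 °C → 41 + 273.15 = 314.15 K.
η_rev = 1 − T_C/T_H = 1 − 314.15/579.00 = 0.457.

η ≈ 0.457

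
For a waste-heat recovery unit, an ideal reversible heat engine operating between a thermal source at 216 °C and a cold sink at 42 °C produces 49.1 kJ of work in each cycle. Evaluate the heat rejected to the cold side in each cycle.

Q_C ≈ 88.9 kJ

T_H = 216 °C → 216 + 273.15 = 489.15 K.
T_C = 42 °C → 42 + 273.15 = 315.15 K.
η_rev = 1 − T_C/T_H = 1 − 315.15/489.15 = 0.3557.
Since Q_C/Q_H = T_C/T_H and Q_H = W/η, Q_C = W·T_C/(T_H − T_C) = 49.1 × 315.15/174.00 = 88.9 kJ.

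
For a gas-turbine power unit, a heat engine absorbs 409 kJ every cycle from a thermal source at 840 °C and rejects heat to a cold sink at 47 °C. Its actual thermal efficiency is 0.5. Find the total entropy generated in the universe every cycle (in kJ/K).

T_H = 840 °C → 840 + 273.15 = 1113.15 K.
T_C = 47 °C → 47 + 273.15 = 320.15 K.
W = η·Q_H = 0.5 × 409 = 204.5 kJ, so Q_C = Q_H − W = 204.5 kJ.
Entropy balance on the reservoirs: −Q_H/T_H = -0.3674 kJ/K, +Q_C/T_C = 0.6388 kJ/K.
ΔS_univ = −Q_H/T_H + Q_C/T_C = 0.271 kJ/K (> 0, since η = 0.5 < η_Carnot = 0.712).

ΔS_univ ≈ 0.271 kJ/K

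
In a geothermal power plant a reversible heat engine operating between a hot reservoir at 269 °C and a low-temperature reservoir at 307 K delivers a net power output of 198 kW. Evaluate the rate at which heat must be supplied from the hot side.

Q̇_H ≈ 456 kW

T_H = 269 °C → 269 + 273.15 = 542.15 K.
Since the cycle is reversible, η = 1 − T_C/T_H = 1 − 307.00/542.15 = 0.4337.
Q_H = W/η = 198/0.4337 = 456 kW.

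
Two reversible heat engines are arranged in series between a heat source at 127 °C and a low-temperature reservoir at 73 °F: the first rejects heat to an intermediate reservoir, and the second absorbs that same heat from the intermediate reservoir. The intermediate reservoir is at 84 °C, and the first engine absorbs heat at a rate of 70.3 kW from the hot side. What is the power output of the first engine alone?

Ẇ₁ ≈ 7.55 kW

T_H = 127 °C → 127 + 273.15 = 400.15 K.
T_C = 73 °F → (73 − 32) × 5/9 = 22.78 °C = 295.93 K.
T_m = 84 °C → 84 + 273.15 = 357.15 K.
First-stage efficiency η₁ = 1 − T_m/T_H = 1 − 357.15/400.15 = 0.1075.
W₁ = η₁·Q_H = 0.1075 × 70.3 = 7.55 kW.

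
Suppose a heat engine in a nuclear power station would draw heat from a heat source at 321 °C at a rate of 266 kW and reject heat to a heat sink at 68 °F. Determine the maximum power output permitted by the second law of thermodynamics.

Ẇ_max ≈ 135 kW

T_H = 321 °C → 321 + 273.15 = 594.15 K.
T_C = 68 °F → (68 − 32) × 5/9 = 20.00 °C = 293.15 K.
The second-law ceiling is the Carnot efficiency, η_max = 1 − T_C/T_H = 1 − 293.15/594.15 = 0.5066.
W_max = η_max · Q_H = 0.5066 × 266 = 135 kW.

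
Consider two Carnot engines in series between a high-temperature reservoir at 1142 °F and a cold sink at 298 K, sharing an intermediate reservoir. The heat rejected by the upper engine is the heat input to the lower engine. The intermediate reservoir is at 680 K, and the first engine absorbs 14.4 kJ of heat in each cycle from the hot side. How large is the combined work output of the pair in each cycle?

W_total ≈ 9.58 kJ

T_H = 1142 °F → (1142 − 32) × 5/9 = 616.67 °C = 889.82 K.
Two reversible stages in series are equivalent to a single Carnot engine between T_H and T_C, so η_total = 1 − T_C/T_H = 1 − 298.00/889.82 = 0.6651.
W_total = η_total · Q_H = 0.6651 × 14.4 = 9.58 kJ.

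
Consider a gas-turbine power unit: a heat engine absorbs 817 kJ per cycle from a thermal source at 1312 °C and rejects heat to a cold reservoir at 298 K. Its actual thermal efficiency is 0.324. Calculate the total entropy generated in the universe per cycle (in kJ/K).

ΔS_univ ≈ 1.338 kJ/K

T_H = 1312 °C → 1312 + 273.15 = 1585.15 K.
W = η·Q_H = 0.324 × 817 = 264.7 kJ, so Q_C = Q_H − W = 552.3 kJ.
Reservoir entropy changes: ΔS_H = −Q_H/T_H = −817/1585.15 = -0.5154 kJ/K and ΔS_C = +Q_C/T_C = 552.3/298.00 = 1.853 kJ/K.
ΔS_univ = −Q_H/T_H + Q_C/T_C = 1.338 kJ/K (> 0, since η = 0.324 < η_Carnot = 0.812).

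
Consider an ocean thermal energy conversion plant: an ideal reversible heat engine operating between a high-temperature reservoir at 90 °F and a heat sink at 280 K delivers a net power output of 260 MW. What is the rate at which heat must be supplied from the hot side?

Q̇_H ≈ 3130 MW

T_H = 90 °F → (90 − 32) × 5/9 = 32.22 °C = 305.37 K.
The Carnot efficiency is η = 1 − T_C/T_H = 1 − 280.00/305.37 = 0.0831.
Q_H = W/η = 260/0.0831 = 3130 MW.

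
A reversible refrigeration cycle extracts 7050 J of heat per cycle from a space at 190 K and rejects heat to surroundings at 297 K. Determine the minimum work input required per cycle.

W_in ≈ 3970 J

For a reversible refrigerator, COP_R = T_C/(T_H − T_C) = 190.00/107.00 = 1.7757.
W = Q_C/COP_R = 7050/1.7757 = 3970 J.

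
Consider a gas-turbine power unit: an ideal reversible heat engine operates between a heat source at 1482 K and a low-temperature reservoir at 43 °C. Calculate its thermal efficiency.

T_C = 43 °C → 43 + 273.15 = 316.15 K.
For a reversible engine, η = 1 − T_C/T_H = 1 − 316.15/1482.00 = 0.7867.

η ≈ 0.7867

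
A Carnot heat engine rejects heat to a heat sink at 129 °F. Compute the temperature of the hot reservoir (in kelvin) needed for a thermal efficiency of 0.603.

T_C = 129 °F → (129 − 32) × 5/9 = 53.89 °C = 327.04 K.
From η = 1 − T_C/T_H, solving for T_H gives T_H = T_C/(1 − η) = 327.04/(1 − 0.603) = 824 K.

T_H ≈ 824 K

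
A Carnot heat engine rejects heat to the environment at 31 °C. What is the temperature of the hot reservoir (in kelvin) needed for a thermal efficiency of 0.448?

T_H ≈ 551 K

T_C = 31 °C → 31 + 273.15 = 304.15 K.
From η = 1 − T_C/T_H, solving for T_H gives T_H = T_C/(1 − η) = 304.15/(1 − 0.448) = 551 K.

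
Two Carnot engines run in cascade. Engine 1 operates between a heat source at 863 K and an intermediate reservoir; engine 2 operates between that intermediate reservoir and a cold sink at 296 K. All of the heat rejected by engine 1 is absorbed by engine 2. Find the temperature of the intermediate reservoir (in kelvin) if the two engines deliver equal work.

T_m ≈ 580 K

For reversible stages Q_m = Q_H·(T_m/T_H). Setting W₁ = Q_H(1 − T_m/T_H) equal to W₂ = Q_m(1 − T_C/T_m) = Q_H·(T_m − T_C)/T_H gives T_H − T_m = T_m − T_C, so T_m = (T_H + T_C)/2 = (863.00 + 296.00)/2 = 580 K.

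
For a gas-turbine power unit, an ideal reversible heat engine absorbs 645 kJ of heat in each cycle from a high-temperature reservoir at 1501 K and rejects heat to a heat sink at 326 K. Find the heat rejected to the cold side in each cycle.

Since the cycle is reversible, η = 1 − T_C/T_H = 1 − 326.00/1501.00 = 0.7828.
For a reversible cycle Q_C/Q_H = T_C/T_H, so Q_C = 645 × 326.00/1501.00 = 140 kJ.

Q_C ≈ 140 kJ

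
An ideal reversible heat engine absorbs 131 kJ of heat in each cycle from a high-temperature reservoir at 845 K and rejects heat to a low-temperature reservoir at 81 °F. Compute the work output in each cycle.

W ≈ 84.4 kJ

T_C = 81 °F → (81 − 32) × 5/9 = 27.22 °C = 300.37 K.
η_rev = 1 − T_C/T_H = 1 − 300.37/845.00 = 0.6445.
W = η·Q_H = 0.6445 × 131 = 84.4 kJ.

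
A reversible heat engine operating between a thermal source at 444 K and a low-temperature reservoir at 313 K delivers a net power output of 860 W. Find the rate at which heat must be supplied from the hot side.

Carnot efficiency: η = 1 − T_C/T_H = 1 − 313.00/444.00 = 0.2950.
Q_H = W/η = 860/0.2950 = 2915 W.

Q̇_H ≈ 2915 W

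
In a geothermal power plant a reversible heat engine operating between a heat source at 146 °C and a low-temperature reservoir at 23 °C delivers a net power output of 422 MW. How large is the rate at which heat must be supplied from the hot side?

Q̇_H ≈ 1440 MW

T_H = 146 °C → 146 + 273.15 = 419.15 K.
T_C = 23 °C → 23 + 273.15 = 296.15 K.
Since the cycle is reversible, η = 1 − T_C/T_H = 1 − 296.15/419.15 = 0.2935.
Q_H = W/η = 422/0.2935 = 1440 MW.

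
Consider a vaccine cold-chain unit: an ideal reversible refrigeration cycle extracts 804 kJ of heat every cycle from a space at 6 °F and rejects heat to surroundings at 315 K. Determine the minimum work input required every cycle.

W_in ≈ 175 kJ

T_C = 6 °F → (6 − 32) × 5/9 = -14.44 °C = 258.71 K.
For a reversible refrigerator, COP_R = T_C/(T_H − T_C) = 258.71/56.29 = 4.5956.
W = Q_C/COP_R = 804/4.5956 = 175 kJ.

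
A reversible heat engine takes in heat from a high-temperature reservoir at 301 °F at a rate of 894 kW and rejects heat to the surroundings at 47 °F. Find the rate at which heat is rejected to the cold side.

Q̇_C ≈ 595.5 kW

T_H = 301 °F → (301 − 32) × 5/9 = 149.44 °C = 422.59 K.
T_C = 47 °F → (47 − 32) × 5/9 = 8.33 °C = 281.48 K.
For a reversible engine, η = 1 − T_C/T_H = 1 − 281.48/422.59 = 0.3339.
For a reversible cycle Q_C/Q_H = T_C/T_H, so Q_C = 894 × 281.48/422.59 = 595.5 kW.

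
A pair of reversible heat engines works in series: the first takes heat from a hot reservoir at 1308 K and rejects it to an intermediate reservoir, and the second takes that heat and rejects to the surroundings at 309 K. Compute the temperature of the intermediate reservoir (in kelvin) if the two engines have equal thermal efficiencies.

T_m ≈ 636 K

Equal efficiencies require 1 − T_m/T_H = 1 − T_C/T_m, i.e. T_m/T_H = T_C/T_m, so T_m = √(T_H·T_C) = √(1308.00 × 309.00) = 636 K.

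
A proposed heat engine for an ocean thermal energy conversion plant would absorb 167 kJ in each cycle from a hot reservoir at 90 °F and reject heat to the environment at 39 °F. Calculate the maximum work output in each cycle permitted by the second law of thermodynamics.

T_H = 90 °F → (90 − 32) × 5/9 = 32.22 °C = 305.37 K.
T_C = 39 °F → (39 − 32) × 5/9 = 3.89 °C = 277.04 K.
By the Carnot theorem, η_max = 1 − T_C/T_H = 1 − 277.04/305.37 = 0.0928.
W_max = η_max · Q_H = 0.0928 × 167 = 15.5 kJ.

W_max ≈ 15.5 kJ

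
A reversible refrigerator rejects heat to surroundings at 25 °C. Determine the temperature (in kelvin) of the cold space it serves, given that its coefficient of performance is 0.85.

T_H = 25 °C → 25 + 273.15 = 298.15 K.
COP_R = T_C/(T_H − T_C) ⇒ T_C = T_H·COP_R/(1 + COP_R) = 298.15 × 0.85/(1 + 0.85) = 137 K.

T_C ≈ 137 K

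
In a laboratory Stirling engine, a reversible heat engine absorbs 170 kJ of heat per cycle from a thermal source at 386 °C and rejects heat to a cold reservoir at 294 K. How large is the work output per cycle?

W ≈ 94.2 kJ

T_H = 386 °C → 386 + 273.15 = 659.15 K.
The Carnot efficiency is η = 1 − T_C/T_H = 1 − 294.00/659.15 = 0.5540.
W = η·Q_H = 0.5540 × 170 = 94.2 kJ.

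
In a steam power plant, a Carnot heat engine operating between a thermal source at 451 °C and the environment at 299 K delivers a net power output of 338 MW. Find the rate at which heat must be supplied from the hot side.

T_H = 451 °C → 451 + 273.15 = 724.15 K.
η_rev = 1 − T_C/T_H = 1 − 299.00/724.15 = 0.5871.
Q_H = W/η = 338/0.5871 = 575.7 MW.

Q̇_H ≈ 575.7 MW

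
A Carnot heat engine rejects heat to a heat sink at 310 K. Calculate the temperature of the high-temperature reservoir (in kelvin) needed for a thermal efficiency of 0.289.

T_H ≈ 436 K

From η = 1 − T_C/T_H, solving for T_H gives T_H = T_C/(1 − η) = 310.00/(1 − 0.289) = 436 K.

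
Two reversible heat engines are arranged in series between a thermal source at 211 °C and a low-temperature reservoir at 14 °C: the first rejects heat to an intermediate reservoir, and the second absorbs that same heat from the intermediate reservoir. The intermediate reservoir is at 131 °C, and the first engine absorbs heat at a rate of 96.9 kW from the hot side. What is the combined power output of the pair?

Ẇ_total ≈ 39.4 kW

T_H = 211 °C → 211 + 273.15 = 484.15 K.
T_C = 14 °C → 14 + 273.15 = 287.15 K.
Two reversible stages in series are equivalent to a single Carnot engine between T_H and T_C, so η_total = 1 − T_C/T_H = 1 − 287.15/484.15 = 0.4069.
W_total = η_total · Q_H = 0.4069 × 96.9 = 39.4 kW.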